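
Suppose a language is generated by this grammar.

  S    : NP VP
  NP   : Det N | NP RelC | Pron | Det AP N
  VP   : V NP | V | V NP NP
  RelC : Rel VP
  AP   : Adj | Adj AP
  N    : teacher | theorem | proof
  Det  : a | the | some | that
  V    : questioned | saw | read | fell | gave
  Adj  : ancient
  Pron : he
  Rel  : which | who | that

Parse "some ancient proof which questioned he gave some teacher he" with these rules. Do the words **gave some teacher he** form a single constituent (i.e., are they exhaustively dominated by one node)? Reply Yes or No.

Yes

[S [NP [NP [Det some] [AP [Adj ancient]] [N proof]] [RelC [Rel which] [VP [V questioned] [NP [Pron he]]]]] [VP [V gave] [NP [Det some] [N teacher]] [NP [Pron he]]]]
The words 'gave some teacher he' are exhaustively dominated by a single VP node (built by VP → V NP NP), so they form a constituent.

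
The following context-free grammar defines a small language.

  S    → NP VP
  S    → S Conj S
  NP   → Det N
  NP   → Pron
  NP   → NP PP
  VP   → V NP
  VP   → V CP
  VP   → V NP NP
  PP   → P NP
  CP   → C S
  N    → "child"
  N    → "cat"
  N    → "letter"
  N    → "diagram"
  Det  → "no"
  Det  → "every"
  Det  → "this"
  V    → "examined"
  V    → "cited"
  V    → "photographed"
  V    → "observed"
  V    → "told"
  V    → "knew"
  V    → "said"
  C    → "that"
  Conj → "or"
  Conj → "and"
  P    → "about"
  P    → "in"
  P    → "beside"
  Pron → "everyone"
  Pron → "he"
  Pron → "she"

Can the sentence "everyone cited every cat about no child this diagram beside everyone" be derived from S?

Grammatical

S
  NP
    Pron: everyone
  VP
    V: cited
    NP
      NP
        Det: every
        N: cat
      PP
        P: about
        NP
          Det: no
          N: child
    NP
      NP
        Det: this
        N: diagram
      PP
        P: beside
        NP
          Pron: everyone
Each bracket corresponds to one application of a listed rule, so the string is derivable from S.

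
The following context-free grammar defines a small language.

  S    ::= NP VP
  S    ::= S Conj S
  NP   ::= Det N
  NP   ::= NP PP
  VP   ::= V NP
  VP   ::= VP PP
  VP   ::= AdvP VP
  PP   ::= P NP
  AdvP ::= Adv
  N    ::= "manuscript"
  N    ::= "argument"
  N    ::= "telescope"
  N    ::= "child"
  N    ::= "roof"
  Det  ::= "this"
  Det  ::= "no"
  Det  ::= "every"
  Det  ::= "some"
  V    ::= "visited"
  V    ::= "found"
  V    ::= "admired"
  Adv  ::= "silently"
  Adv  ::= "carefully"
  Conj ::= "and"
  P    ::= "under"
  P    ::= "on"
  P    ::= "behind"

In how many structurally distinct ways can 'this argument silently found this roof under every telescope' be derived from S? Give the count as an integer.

Two of the 3 distinct bracketings:
[S [NP [Det this] [N argument]] [VP [VP [AdvP [Adv silently]] [VP [V found] [NP [Det this] [N roof]]]] [PP [P under] [NP [Det every] [N telescope]]]]]
[S [NP [Det this] [N argument]] [VP [AdvP [Adv silently]] [VP [V found] [NP [NP [Det this] [N roof]] [PP [P under] [NP [Det every] [N telescope]]]]]]]
The difference turns on whether NP → NP PP is used at the relevant span, versus an alternative expansion of NP.

3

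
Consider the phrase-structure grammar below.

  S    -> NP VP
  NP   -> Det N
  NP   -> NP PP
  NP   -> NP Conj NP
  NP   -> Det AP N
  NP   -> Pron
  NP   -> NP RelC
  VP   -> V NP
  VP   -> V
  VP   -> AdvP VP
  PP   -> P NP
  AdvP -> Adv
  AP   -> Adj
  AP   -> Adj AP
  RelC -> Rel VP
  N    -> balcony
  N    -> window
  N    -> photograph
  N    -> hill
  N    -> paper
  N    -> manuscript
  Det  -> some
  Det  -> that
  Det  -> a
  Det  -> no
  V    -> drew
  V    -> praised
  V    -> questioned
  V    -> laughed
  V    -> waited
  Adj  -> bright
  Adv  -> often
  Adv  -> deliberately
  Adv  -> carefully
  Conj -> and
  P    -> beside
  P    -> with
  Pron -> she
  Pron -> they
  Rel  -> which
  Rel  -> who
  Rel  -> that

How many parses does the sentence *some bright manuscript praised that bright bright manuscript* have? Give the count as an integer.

1

[S [NP [Det some] [AP [Adj bright]] [N manuscript]] [VP [V praised] [NP [Det that] [AP [Adj bright] [AP [Adj bright]]] [N manuscript]]]]
No rule offers an alternative attachment or grouping for any span, so this is the only derivation.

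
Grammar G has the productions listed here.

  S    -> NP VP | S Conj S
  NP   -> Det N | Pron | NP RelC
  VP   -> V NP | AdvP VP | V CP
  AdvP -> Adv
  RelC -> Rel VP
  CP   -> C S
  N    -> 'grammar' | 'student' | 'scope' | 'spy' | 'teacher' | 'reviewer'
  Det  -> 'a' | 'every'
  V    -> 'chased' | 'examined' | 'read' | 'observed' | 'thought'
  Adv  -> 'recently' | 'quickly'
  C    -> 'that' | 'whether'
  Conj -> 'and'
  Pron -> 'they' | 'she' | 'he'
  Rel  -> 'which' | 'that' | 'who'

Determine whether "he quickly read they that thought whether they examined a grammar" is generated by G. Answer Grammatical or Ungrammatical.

Grammatical

[S [NP [Pron he]] [VP [AdvP [Adv quickly]] [VP [V read] [NP [NP [Pron they]] [RelC [Rel that] [VP [V thought] [CP [C whether] [S [NP [Pron they]] [VP [V examined] [NP [Det a] [N grammar]]]]]]]]]]]
Every word is introduced by a lexical rule and the phrasal rules combine the resulting categories into a single S.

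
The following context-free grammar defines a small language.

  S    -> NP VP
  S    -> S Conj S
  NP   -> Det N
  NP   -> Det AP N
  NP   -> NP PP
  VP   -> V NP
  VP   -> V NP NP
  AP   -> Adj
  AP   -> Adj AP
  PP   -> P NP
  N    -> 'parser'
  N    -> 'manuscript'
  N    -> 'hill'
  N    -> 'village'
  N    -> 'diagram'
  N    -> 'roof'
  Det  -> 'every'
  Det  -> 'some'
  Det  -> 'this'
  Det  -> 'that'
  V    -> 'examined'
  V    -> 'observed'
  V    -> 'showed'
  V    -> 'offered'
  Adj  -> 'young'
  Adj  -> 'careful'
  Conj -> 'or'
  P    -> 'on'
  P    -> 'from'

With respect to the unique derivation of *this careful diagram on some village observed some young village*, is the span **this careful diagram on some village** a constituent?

Yes

[S [NP [NP [Det this] [AP [Adj careful]] [N diagram]] [PP [P on] [NP [Det some] [N village]]]] [VP [V observed] [NP [Det some] [AP [Adj young]] [N village]]]]
The words 'this careful diagram on some village' are exhaustively dominated by a single NP node (built by NP → NP PP), so they form a constituent.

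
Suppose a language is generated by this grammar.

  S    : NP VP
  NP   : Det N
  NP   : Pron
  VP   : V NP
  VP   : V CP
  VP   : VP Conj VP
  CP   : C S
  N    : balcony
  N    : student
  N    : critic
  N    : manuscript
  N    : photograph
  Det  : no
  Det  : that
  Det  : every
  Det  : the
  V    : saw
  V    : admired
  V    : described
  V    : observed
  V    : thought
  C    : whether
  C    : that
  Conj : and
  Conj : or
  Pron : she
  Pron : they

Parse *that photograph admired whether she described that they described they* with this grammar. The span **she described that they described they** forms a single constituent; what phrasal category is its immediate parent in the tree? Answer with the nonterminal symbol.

CP

S
  NP
    Det: that
    N: photograph
  VP
    V: admired
    CP
      C: whether
      S
        NP
          Pron: she
        VP
          V: described
          CP
            C: that
            S
              NP
                Pron: they
              VP
                V: described
                NP
                  Pron: they
The span 'she described that they described they' is the S node built by S → NP VP.
Its mother is the CP built by CP → C S.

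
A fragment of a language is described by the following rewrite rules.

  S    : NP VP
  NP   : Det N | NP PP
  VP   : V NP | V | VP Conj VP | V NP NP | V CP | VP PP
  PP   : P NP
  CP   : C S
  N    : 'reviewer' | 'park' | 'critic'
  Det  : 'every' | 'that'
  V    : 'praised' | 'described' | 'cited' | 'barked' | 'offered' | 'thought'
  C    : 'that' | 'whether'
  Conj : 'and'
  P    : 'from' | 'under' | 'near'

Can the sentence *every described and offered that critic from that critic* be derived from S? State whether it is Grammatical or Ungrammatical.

A Det word can never sit immediately before a V word in any string this grammar generates, so the substring 'every described' rules out a derivation.

Ungrammatical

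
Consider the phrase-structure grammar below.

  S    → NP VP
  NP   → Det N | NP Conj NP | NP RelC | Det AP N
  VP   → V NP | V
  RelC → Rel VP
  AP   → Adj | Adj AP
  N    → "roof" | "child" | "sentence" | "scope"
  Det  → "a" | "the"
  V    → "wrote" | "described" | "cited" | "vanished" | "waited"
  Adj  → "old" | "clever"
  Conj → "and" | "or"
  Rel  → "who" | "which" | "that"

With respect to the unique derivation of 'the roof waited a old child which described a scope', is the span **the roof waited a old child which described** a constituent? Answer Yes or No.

[S [NP [Det the] [N roof]] [VP [V waited] [NP [NP [Det a] [AP [Adj old]] [N child]] [RelC [Rel which] [VP [V described] [NP [Det a] [N scope]]]]]]]
The smallest constituent containing 'the roof waited a old child which described' is the S spanning 'the roof waited a old child which described a scope'; no single node in the tree dominates exactly the given words.

No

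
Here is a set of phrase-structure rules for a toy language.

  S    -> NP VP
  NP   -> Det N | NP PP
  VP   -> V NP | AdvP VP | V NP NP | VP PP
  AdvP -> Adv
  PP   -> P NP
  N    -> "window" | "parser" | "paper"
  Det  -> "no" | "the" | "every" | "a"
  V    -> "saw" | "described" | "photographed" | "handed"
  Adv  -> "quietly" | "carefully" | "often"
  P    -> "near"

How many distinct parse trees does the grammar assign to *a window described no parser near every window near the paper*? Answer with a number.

Two of the 5 distinct bracketings:
[S [NP [Det a] [N window]] [VP [V described] [NP [NP [Det no] [N parser]] [PP [P near] [NP [NP [Det every] [N window]] [PP [P near] [NP [Det the] [N paper]]]]]]]]
[S [NP [Det a] [N window]] [VP [V described] [NP [NP [NP [Det no] [N parser]] [PP [P near] [NP [Det every] [N window]]]] [PP [P near] [NP [Det the] [N paper]]]]]]
The trees differ in how a recursive rule is bracketed over the same span.

5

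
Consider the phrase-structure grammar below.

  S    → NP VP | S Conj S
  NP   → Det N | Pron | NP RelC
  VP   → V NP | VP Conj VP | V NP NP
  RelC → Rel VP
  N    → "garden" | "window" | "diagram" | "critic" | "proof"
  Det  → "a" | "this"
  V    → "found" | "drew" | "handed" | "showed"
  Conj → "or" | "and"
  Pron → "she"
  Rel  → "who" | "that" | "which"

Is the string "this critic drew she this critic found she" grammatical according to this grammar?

For S → NP VP, the only prefix that parses as NP is 'this critic', but the remainder 'drew she this critic found she' is not a VP under these rules. The alternative S rule S → S Conj S likewise has no satisfying split.

Ungrammatical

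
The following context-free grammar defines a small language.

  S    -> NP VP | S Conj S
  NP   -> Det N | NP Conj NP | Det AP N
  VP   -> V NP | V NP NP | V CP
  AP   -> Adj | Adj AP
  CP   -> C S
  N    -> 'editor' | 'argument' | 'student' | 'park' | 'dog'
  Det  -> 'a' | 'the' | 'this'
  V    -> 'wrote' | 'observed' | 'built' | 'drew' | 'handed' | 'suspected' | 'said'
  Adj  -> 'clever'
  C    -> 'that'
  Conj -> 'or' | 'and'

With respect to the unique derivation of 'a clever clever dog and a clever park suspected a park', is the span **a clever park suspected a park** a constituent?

No

[S [NP [NP [Det a] [AP [Adj clever] [AP [Adj clever]]] [N dog]] [Conj and] [NP [Det a] [AP [Adj clever]] [N park]]] [VP [V suspected] [NP [Det a] [N park]]]]
The smallest constituent containing 'a clever park suspected a park' is the S spanning 'a clever clever dog and a clever park suspected a park'; no single node in the tree dominates exactly the given words.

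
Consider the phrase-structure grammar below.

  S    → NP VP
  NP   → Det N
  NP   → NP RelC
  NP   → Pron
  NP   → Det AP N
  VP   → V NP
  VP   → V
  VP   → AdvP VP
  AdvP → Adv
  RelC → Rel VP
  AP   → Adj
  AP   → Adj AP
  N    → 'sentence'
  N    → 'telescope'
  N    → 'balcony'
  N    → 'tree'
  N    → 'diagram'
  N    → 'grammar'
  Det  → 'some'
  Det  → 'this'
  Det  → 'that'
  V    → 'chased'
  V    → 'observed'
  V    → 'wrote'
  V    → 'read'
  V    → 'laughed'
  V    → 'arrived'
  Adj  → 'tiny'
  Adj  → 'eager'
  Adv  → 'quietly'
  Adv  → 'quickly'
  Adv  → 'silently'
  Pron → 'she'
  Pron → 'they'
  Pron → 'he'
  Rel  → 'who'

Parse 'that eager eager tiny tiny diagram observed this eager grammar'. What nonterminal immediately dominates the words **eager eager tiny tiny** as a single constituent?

S
  NP
    Det: that
    AP
      Adj: eager
      AP
        Adj: eager
        AP
          Adj: tiny
          AP
            Adj: tiny
    N: diagram
  VP
    V: observed
    NP
      Det: this
      AP
        Adj: eager
      N: grammar
The span 'eager eager tiny tiny' is the AP node built by AP → Adj AP.

AP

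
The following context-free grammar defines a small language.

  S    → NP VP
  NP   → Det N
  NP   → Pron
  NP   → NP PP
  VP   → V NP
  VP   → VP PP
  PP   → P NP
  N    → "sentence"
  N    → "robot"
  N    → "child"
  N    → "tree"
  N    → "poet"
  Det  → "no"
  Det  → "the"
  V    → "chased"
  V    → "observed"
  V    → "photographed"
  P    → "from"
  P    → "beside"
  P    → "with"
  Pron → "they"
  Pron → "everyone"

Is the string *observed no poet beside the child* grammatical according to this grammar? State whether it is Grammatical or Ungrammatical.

For S → NP VP, no prefix of the string parses as an NP.

Ungrammatical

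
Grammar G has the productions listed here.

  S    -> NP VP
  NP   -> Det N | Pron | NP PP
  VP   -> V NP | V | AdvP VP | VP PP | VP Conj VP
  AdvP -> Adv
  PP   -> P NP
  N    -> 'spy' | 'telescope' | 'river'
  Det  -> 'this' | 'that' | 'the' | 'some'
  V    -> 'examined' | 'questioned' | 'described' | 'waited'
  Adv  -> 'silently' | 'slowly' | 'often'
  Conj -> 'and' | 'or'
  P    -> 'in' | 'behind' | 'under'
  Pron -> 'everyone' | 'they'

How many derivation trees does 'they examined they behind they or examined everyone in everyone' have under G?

6

Two of the 6 distinct bracketings:
[S [NP [Pron they]] [VP [VP [VP [V examined] [NP [NP [Pron they]] [PP [P behind] [NP [Pron they]]]]] [Conj or] [VP [V examined] [NP [Pron everyone]]]] [PP [P in] [NP [Pron everyone]]]]]
[S [NP [Pron they]] [VP [VP [VP [VP [V examined] [NP [Pron they]]] [PP [P behind] [NP [Pron they]]]] [Conj or] [VP [V examined] [NP [Pron everyone]]]] [PP [P in] [NP [Pron everyone]]]]]
The difference turns on whether NP → NP PP is used at the relevant span, versus an alternative expansion of NP.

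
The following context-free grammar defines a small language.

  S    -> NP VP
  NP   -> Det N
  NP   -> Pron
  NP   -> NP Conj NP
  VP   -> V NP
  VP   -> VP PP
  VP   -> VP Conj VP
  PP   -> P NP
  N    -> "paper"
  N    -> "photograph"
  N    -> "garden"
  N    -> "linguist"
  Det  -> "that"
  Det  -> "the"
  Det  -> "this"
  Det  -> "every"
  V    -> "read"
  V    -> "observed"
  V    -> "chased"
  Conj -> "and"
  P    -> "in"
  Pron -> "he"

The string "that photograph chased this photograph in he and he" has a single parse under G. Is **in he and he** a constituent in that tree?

[S [NP [Det that] [N photograph]] [VP [VP [V chased] [NP [Det this] [N photograph]]] [PP [P in] [NP [NP [Pron he]] [Conj and] [NP [Pron he]]]]]]
The words 'in he and he' are exhaustively dominated by a single PP node (built by PP → P NP), so they form a constituent.

Yes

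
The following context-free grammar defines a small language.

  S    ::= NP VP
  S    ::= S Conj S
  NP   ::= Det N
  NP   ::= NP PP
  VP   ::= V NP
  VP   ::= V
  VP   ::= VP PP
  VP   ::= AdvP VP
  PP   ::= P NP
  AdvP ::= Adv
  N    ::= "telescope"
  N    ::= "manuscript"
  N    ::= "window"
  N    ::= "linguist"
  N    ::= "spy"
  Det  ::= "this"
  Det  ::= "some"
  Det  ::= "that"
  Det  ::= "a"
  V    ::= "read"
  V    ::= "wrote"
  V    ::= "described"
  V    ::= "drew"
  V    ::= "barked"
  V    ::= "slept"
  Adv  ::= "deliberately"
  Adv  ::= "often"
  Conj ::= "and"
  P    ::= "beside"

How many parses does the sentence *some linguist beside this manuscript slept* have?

1

[S [NP [NP [Det some] [N linguist]] [PP [P beside] [NP [Det this] [N manuscript]]]] [VP [V slept]]]
No rule offers an alternative attachment or grouping for any span, so this is the only derivation.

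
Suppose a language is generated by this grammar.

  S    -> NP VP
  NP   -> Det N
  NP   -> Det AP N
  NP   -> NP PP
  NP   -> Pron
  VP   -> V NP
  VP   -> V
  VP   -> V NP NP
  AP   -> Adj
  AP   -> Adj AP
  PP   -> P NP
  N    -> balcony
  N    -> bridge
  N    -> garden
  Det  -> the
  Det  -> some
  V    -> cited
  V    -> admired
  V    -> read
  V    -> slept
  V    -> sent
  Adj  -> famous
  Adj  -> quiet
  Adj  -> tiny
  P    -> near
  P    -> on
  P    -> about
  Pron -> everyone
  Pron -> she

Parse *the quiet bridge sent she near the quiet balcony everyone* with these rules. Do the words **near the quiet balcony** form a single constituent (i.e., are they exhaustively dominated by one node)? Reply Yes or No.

Yes

[S [NP [Det the] [AP [Adj quiet]] [N bridge]] [VP [V sent] [NP [NP [Pron she]] [PP [P near] [NP [Det the] [AP [Adj quiet]] [N balcony]]]] [NP [Pron everyone]]]]
The words 'near the quiet balcony' are exhaustively dominated by a single PP node (built by PP → P NP), so they form a constituent.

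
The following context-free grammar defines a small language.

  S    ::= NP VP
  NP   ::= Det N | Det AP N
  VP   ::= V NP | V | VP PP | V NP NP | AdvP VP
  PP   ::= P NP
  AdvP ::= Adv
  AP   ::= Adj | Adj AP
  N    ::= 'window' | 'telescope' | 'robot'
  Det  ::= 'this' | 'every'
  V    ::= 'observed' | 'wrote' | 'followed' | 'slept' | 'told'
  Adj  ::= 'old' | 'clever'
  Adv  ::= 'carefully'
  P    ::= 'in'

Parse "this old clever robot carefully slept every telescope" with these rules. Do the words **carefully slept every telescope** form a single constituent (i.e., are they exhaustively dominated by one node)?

Yes

[S [NP [Det this] [AP [Adj old] [AP [Adj clever]]] [N robot]] [VP [AdvP [Adv carefully]] [VP [V slept] [NP [Det every] [N telescope]]]]]
The words 'carefully slept every telescope' are exhaustively dominated by a single VP node (built by VP → AdvP VP), so they form a constituent.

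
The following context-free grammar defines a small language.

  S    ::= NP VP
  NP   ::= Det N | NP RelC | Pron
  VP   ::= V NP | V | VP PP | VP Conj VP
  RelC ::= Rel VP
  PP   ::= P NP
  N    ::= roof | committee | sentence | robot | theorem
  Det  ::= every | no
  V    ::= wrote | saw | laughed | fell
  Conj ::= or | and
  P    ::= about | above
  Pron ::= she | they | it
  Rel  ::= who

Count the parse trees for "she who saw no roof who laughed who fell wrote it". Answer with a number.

3

Two of the 3 distinct bracketings:
[S [NP [NP [Pron she]] [RelC [Rel who] [VP [V saw] [NP [NP [NP [Det no] [N roof]] [RelC [Rel who] [VP [V laughed]]]] [RelC [Rel who] [VP [V fell]]]]]]] [VP [V wrote] [NP [Pron it]]]]
[S [NP [NP [NP [Pron she]] [RelC [Rel who] [VP [V saw] [NP [NP [Det no] [N roof]] [RelC [Rel who] [VP [V laughed]]]]]]] [RelC [Rel who] [VP [V fell]]]] [VP [V wrote] [NP [Pron it]]]]
The trees differ in how a recursive rule is bracketed over the same span.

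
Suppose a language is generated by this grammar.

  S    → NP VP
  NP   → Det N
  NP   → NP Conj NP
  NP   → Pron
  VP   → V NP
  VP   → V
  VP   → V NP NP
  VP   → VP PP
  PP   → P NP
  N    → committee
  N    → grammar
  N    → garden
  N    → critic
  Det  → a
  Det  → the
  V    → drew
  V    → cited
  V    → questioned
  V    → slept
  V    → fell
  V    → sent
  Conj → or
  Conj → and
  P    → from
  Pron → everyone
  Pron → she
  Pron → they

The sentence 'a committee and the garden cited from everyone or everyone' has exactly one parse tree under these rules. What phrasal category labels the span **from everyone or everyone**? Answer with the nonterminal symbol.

PP

[S [NP [NP [Det a] [N committee]] [Conj and] [NP [Det the] [N garden]]] [VP [VP [V cited]] [PP [P from] [NP [NP [Pron everyone]] [Conj or] [NP [Pron everyone]]]]]]
The span 'from everyone or everyone' is the PP node built by PP → P NP.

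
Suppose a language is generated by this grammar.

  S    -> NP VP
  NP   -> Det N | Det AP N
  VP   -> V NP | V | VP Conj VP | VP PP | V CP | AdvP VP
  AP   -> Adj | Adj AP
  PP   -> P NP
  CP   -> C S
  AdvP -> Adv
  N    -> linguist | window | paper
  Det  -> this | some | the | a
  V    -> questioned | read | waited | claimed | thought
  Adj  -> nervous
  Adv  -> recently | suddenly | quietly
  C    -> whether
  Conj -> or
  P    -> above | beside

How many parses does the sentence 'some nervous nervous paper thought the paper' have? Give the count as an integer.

1

[S [NP [Det some] [AP [Adj nervous] [AP [Adj nervous]]] [N paper]] [VP [V thought] [NP [Det the] [N paper]]]]
No rule offers an alternative attachment or grouping for any span, so this is the only derivation.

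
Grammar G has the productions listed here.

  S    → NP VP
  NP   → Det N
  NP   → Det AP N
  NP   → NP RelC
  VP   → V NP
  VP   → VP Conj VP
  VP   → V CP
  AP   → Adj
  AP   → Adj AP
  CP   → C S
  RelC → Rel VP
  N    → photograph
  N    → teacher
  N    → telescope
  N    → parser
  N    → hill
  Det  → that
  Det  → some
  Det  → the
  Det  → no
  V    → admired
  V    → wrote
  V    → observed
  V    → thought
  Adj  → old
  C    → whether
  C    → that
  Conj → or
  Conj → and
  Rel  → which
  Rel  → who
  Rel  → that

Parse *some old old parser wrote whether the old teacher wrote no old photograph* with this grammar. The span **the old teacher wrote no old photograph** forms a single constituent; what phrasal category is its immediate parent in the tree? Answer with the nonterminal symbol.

CP

[S [NP [Det some] [AP [Adj old] [AP [Adj old]]] [N parser]] [VP [V wrote] [CP [C whether] [S [NP [Det the] [AP [Adj old]] [N teacher]] [VP [V wrote] [NP [Det no] [AP [Adj old]] [N photograph]]]]]]]
The span 'the old teacher wrote no old photograph' is the S node built by S → NP VP.
Its mother is the CP built by CP → C S.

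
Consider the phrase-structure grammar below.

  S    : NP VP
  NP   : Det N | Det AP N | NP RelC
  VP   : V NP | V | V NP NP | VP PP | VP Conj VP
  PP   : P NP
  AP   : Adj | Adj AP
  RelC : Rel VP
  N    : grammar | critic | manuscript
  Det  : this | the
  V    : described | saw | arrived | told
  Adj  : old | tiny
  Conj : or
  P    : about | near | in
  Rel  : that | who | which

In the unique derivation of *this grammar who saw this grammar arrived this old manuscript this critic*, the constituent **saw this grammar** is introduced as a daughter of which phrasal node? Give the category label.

S
  NP
    NP
      Det: this
      N: grammar
    RelC
      Rel: who
      VP
        V: saw
        NP
          Det: this
          N: grammar
  VP
    V: arrived
    NP
      Det: this
      AP
        Adj: old
      N: manuscript
    NP
      Det: this
      N: critic
The span 'saw this grammar' is the VP node built by VP → V NP.
Its mother is the RelC built by RelC → Rel VP.

RelC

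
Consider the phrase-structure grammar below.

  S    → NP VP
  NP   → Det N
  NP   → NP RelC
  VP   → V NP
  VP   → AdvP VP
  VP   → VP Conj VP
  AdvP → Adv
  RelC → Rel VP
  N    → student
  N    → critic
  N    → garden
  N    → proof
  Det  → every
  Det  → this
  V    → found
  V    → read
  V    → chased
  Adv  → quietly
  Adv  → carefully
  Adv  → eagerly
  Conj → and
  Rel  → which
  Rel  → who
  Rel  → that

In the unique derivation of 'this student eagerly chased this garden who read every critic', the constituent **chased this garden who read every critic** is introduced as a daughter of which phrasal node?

VP

[S [NP [Det this] [N student]] [VP [AdvP [Adv eagerly]] [VP [V chased] [NP [NP [Det this] [N garden]] [RelC [Rel who] [VP [V read] [NP [Det every] [N critic]]]]]]]]
The span 'chased this garden who read every critic' is the VP node built by VP → V NP.
Its mother is the VP built by VP → AdvP VP.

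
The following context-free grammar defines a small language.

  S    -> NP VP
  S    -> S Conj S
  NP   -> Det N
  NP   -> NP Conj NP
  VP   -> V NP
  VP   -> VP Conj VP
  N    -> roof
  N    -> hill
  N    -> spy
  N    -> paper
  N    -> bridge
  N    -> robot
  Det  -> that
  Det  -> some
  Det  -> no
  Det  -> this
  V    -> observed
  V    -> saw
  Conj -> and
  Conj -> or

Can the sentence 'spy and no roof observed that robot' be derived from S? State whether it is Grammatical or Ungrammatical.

Ungrammatical

For S → NP VP, no prefix of the string parses as an NP. The alternative S rule S → S Conj S likewise has no satisfying split.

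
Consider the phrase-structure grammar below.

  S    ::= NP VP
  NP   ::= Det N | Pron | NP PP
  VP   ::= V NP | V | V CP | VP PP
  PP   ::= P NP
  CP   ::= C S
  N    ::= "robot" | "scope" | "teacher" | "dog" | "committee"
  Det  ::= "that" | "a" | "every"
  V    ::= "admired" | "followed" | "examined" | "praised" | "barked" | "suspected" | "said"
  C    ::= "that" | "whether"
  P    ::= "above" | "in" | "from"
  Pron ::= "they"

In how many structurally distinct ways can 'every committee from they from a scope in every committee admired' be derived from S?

5

Two of the 5 distinct bracketings:
[S [NP [NP [Det every] [N committee]] [PP [P from] [NP [NP [Pron they]] [PP [P from] [NP [NP [Det a] [N scope]] [PP [P in] [NP [Det every] [N committee]]]]]]]] [VP [V admired]]]
[S [NP [NP [Det every] [N committee]] [PP [P from] [NP [NP [NP [Pron they]] [PP [P from] [NP [Det a] [N scope]]]] [PP [P in] [NP [Det every] [N committee]]]]]] [VP [V admired]]]
The trees differ in how a recursive rule is bracketed over the same span.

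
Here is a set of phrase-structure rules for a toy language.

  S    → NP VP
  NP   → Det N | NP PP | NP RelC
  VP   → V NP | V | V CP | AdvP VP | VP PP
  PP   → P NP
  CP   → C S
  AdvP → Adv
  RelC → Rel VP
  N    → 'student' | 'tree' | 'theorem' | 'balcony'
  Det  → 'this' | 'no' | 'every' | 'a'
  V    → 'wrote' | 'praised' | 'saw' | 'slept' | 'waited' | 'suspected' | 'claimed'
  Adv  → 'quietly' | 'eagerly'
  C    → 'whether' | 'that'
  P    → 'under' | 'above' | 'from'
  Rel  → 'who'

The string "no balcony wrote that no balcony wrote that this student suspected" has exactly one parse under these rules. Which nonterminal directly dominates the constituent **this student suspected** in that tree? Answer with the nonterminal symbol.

[S [NP [Det no] [N balcony]] [VP [V wrote] [CP [C that] [S [NP [Det no] [N balcony]] [VP [V wrote] [CP [C that] [S [NP [Det this] [N student]] [VP [V suspected]]]]]]]]]
The span 'this student suspected' is the S node built by S → NP VP.
Its mother is the CP built by CP → C S.

CP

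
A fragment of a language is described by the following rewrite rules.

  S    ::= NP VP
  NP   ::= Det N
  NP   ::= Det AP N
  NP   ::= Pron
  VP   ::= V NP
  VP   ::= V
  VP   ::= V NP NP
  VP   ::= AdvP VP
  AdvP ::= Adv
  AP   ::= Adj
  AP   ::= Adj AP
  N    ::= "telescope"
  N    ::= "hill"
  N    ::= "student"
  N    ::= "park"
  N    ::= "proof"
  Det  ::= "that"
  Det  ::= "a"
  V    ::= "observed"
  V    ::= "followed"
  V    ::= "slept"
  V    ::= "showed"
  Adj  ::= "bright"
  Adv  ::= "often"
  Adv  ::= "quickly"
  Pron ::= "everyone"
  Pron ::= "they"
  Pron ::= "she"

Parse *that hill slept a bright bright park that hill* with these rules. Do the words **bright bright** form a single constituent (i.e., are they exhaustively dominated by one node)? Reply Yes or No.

[S [NP [Det that] [N hill]] [VP [V slept] [NP [Det a] [AP [Adj bright] [AP [Adj bright]]] [N park]] [NP [Det that] [N hill]]]]
The words 'bright bright' are exhaustively dominated by a single AP node (built by AP → Adj AP), so they form a constituent.

Yes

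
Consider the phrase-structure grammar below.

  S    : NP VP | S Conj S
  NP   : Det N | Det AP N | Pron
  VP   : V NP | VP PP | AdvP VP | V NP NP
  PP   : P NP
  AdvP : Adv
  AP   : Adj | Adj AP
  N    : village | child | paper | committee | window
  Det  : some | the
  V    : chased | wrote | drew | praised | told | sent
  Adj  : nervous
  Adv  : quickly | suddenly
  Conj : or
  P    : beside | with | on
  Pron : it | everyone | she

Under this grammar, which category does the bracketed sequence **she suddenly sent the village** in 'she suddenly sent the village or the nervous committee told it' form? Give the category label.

S

S
  S
    NP
      Pron: she
    VP
      AdvP
        Adv: suddenly
      VP
        V: sent
        NP
          Det: the
          N: village
  Conj: or
  S
    NP
      Det: the
      AP
        Adj: nervous
      N: committee
    VP
      V: told
      NP
        Pron: it
The span 'she suddenly sent the village' is the S node built by S → NP VP.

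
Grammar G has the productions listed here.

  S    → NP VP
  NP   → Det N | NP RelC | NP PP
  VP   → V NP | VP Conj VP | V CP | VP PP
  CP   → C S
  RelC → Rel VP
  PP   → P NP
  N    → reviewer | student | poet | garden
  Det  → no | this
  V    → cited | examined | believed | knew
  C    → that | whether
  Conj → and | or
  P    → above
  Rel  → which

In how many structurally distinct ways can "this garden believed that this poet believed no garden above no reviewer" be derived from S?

3

Two of the 3 distinct bracketings:
[S [NP [Det this] [N garden]] [VP [V believed] [CP [C that] [S [NP [Det this] [N poet]] [VP [V believed] [NP [NP [Det no] [N garden]] [PP [P above] [NP [Det no] [N reviewer]]]]]]]]]
[S [NP [Det this] [N garden]] [VP [V believed] [CP [C that] [S [NP [Det this] [N poet]] [VP [VP [V believed] [NP [Det no] [N garden]]] [PP [P above] [NP [Det no] [N reviewer]]]]]]]]
The difference turns on whether NP → NP PP is used at the relevant span, versus an alternative expansion of NP.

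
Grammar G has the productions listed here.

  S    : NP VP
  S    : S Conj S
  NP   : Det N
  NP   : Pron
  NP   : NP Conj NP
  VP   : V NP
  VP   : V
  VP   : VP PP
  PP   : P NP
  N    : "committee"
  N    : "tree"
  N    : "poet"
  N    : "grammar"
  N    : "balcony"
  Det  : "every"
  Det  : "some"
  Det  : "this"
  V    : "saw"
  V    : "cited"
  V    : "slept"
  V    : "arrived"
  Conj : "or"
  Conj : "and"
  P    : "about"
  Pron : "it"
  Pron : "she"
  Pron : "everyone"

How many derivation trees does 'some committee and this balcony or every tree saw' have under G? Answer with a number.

2

The two bracketings:
[S [NP [NP [Det some] [N committee]] [Conj and] [NP [NP [Det this] [N balcony]] [Conj or] [NP [Det every] [N tree]]]] [VP [V saw]]]
[S [NP [NP [NP [Det some] [N committee]] [Conj and] [NP [Det this] [N balcony]]] [Conj or] [NP [Det every] [N tree]]] [VP [V saw]]]
The trees differ in how a recursive rule is bracketed over the same span.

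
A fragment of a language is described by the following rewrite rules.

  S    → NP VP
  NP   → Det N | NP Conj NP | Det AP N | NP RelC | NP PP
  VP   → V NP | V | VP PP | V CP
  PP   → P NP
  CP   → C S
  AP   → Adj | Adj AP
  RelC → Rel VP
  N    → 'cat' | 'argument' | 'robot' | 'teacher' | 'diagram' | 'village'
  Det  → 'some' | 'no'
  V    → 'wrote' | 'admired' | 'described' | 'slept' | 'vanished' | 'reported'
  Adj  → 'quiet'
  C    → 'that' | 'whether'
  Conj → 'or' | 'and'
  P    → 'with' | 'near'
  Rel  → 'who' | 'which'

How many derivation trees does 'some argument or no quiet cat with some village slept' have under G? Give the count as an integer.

2

The two bracketings:
[S [NP [NP [Det some] [N argument]] [Conj or] [NP [NP [Det no] [AP [Adj quiet]] [N cat]] [PP [P with] [NP [Det some] [N village]]]]] [VP [V slept]]]
[S [NP [NP [NP [Det some] [N argument]] [Conj or] [NP [Det no] [AP [Adj quiet]] [N cat]]] [PP [P with] [NP [Det some] [N village]]]] [VP [V slept]]]
The trees differ in how a recursive rule is bracketed over the same span.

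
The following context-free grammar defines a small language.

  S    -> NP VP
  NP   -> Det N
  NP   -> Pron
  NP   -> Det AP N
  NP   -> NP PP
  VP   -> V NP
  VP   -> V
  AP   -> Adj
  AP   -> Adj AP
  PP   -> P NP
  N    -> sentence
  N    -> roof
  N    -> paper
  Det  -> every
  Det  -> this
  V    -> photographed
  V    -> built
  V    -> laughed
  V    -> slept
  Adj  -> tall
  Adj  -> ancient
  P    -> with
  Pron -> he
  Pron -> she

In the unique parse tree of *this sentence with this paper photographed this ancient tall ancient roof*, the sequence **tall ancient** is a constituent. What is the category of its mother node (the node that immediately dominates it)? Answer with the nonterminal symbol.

AP

[S [NP [NP [Det this] [N sentence]] [PP [P with] [NP [Det this] [N paper]]]] [VP [V photographed] [NP [Det this] [AP [Adj ancient] [AP [Adj tall] [AP [Adj ancient]]]] [N roof]]]]
The span 'tall ancient' is the AP node built by AP → Adj AP.
Its mother is the AP built by AP → Adj AP.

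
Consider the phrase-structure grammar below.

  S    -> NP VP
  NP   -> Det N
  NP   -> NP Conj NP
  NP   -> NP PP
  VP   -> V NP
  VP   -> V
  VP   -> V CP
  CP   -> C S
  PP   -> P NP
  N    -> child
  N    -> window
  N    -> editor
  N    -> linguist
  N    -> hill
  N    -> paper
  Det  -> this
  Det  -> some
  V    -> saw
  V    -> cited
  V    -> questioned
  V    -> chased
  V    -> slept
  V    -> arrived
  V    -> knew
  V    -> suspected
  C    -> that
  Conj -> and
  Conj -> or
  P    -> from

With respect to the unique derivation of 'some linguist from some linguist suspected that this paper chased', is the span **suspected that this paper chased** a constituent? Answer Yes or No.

Yes

[S [NP [NP [Det some] [N linguist]] [PP [P from] [NP [Det some] [N linguist]]]] [VP [V suspected] [CP [C that] [S [NP [Det this] [N paper]] [VP [V chased]]]]]]
The words 'suspected that this paper chased' are exhaustively dominated by a single VP node (built by VP → V CP), so they form a constituent.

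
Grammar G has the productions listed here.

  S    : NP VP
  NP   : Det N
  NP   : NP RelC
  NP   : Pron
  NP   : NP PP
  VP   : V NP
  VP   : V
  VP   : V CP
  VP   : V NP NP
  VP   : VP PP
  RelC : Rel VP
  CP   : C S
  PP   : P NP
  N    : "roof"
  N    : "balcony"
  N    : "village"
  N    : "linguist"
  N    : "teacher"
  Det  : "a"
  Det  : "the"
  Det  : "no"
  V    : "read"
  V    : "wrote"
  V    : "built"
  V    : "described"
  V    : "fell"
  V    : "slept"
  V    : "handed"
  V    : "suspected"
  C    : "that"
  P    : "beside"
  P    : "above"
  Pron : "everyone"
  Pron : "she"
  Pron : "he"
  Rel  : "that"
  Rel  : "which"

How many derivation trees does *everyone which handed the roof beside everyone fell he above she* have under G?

Two of the 6 distinct bracketings:
[S [NP [NP [Pron everyone]] [RelC [Rel which] [VP [V handed] [NP [NP [Det the] [N roof]] [PP [P beside] [NP [Pron everyone]]]]]]] [VP [V fell] [NP [NP [Pron he]] [PP [P above] [NP [Pron she]]]]]]
[S [NP [NP [Pron everyone]] [RelC [Rel which] [VP [V handed] [NP [NP [Det the] [N roof]] [PP [P beside] [NP [Pron everyone]]]]]]] [VP [VP [V fell] [NP [Pron he]]] [PP [P above] [NP [Pron she]]]]]
The difference turns on whether VP → VP PP is used at the relevant span, versus an alternative expansion of VP.

6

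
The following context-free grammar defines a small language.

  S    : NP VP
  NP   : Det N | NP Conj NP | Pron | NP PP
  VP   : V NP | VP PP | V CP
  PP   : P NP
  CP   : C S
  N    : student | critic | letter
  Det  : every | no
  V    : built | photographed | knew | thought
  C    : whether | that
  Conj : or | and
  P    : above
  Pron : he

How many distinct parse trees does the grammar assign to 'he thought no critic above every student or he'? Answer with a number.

Two of the 3 distinct bracketings:
[S [NP [Pron he]] [VP [V thought] [NP [NP [NP [Det no] [N critic]] [PP [P above] [NP [Det every] [N student]]]] [Conj or] [NP [Pron he]]]]]
[S [NP [Pron he]] [VP [V thought] [NP [NP [Det no] [N critic]] [PP [P above] [NP [NP [Det every] [N student]] [Conj or] [NP [Pron he]]]]]]]
The trees differ in how a recursive rule is bracketed over the same span.

3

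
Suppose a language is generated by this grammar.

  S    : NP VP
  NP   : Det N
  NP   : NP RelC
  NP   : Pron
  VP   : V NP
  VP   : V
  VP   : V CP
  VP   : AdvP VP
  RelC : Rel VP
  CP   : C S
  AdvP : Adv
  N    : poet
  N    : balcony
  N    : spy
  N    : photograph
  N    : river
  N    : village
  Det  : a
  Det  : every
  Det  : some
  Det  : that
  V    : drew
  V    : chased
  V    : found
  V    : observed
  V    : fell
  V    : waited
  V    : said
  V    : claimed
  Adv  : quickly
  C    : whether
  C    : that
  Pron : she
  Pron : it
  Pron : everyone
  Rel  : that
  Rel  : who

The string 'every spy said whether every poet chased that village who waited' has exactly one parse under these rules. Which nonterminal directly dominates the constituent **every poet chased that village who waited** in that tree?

CP

[S [NP [Det every] [N spy]] [VP [V said] [CP [C whether] [S [NP [Det every] [N poet]] [VP [V chased] [NP [NP [Det that] [N village]] [RelC [Rel who] [VP [V waited]]]]]]]]]
The span 'every poet chased that village who waited' is the S node built by S → NP VP.
Its mother is the CP built by CP → C S.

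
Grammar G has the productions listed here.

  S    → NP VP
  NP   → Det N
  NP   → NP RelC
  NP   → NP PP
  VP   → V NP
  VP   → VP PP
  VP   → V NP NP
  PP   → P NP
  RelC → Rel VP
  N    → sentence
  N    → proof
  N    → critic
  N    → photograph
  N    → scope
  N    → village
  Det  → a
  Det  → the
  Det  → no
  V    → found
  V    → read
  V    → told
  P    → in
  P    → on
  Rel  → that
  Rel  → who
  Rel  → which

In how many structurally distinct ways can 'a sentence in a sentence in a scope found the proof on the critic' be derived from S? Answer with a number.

Two of the 4 distinct bracketings:
[S [NP [NP [Det a] [N sentence]] [PP [P in] [NP [NP [Det a] [N sentence]] [PP [P in] [NP [Det a] [N scope]]]]]] [VP [V found] [NP [NP [Det the] [N proof]] [PP [P on] [NP [Det the] [N critic]]]]]]
[S [NP [NP [Det a] [N sentence]] [PP [P in] [NP [NP [Det a] [N sentence]] [PP [P in] [NP [Det a] [N scope]]]]]] [VP [VP [V found] [NP [Det the] [N proof]]] [PP [P on] [NP [Det the] [N critic]]]]]
The difference turns on whether VP → VP PP is used at the relevant span, versus an alternative expansion of VP.

4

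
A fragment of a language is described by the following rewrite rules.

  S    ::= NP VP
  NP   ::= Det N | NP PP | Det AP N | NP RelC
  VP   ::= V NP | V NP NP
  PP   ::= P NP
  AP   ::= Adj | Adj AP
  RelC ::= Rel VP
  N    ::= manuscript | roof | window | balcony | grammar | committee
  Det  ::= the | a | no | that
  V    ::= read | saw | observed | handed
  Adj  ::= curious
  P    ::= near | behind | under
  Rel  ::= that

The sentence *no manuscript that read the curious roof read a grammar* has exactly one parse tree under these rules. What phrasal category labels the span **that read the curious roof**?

S
  NP
    NP
      Det: no
      N: manuscript
    RelC
      Rel: that
      VP
        V: read
        NP
          Det: the
          AP
            Adj: curious
          N: roof
  VP
    V: read
    NP
      Det: a
      N: grammar
The span 'that read the curious roof' is the RelC node built by RelC → Rel VP.

RelC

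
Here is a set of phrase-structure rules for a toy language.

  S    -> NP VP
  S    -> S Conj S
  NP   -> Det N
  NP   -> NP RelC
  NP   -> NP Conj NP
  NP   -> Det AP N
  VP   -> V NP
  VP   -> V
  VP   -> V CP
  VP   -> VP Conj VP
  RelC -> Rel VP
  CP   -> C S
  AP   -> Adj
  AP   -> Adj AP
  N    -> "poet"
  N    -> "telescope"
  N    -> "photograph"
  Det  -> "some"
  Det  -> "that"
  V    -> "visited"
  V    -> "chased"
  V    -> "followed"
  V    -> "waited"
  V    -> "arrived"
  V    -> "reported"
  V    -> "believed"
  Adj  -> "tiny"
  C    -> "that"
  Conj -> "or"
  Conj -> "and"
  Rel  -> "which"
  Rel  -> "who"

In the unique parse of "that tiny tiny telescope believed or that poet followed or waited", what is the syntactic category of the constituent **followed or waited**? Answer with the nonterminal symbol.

S
  S
    NP
      Det: that
      AP
        Adj: tiny
        AP
          Adj: tiny
      N: telescope
    VP
      V: believed
  Conj: or
  S
    NP
      Det: that
      N: poet
    VP
      VP
        V: followed
      Conj: or
      VP
        V: waited
The span 'followed or waited' is the VP node built by VP → VP Conj VP.

VP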